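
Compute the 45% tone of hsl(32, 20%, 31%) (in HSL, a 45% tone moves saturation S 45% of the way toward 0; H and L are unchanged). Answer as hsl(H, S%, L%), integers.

hsl(32, 11%, 31%)

S moves 45% from 20 toward 0: 20 − 9 = 11 → 11.
H and L are unchanged.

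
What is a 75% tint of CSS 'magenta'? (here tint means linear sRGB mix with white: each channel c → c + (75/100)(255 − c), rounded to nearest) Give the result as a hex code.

CSS magenta is rgb(255, 0, 255).
A 75% tint moves each channel 75% toward 255:
  R: 255 + 0.75×(255−255) = 255 + 0 = 255 → 255
  G: 0 + 0.75×(255−0) = 0 + 191.25 = 191.25 → 191
  B: 255 + 0 = 255 → 255
rgb(255, 191, 255) = #FFBFFF.

#FFBFFF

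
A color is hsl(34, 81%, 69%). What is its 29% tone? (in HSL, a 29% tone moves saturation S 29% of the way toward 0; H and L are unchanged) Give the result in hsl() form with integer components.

S moves 29% from 81 toward 0: 81 − 23.49 = 57.51 → 58.
H and L are unchanged.

hsl(34, 58%, 69%)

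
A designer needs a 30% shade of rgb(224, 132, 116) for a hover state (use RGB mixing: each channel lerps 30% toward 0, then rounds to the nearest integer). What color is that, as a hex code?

Lerp each channel 30% toward 0:
  R: 224 − 67.2 = 156.8 → 157
  G: 132 − 39.6 = 92.4 → 92
  B: 116 − 34.8 = 81.2 → 81
rgb(157, 92, 81) = #9d5c51.

#9d5c51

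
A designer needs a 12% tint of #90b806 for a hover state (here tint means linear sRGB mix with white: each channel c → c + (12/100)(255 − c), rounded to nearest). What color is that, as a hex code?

#90b806 is rgb(144, 184, 6).
A 12% tint moves each channel 12% toward 255:
  R: 144 + 0.12×(255−144) = 144 + 13.32 = 157.32 → 157
  G: 184 + 8.52 = 192.52 → 193
  B: 6 + 0.12×(255−6) = 6 + 29.88 = 35.88 → 36
rgb(157, 193, 36) = #9dc124.

#9dc124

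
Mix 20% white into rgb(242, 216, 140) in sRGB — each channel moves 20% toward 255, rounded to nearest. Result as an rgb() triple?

rgb(245, 224, 163)

A 20% tint moves each channel 20% toward 255:
  R: 242 + 0.2×(255−242) = 242 + 2.6 = 244.6 → 245
  G: 216 + 0.2×(255−216) = 216 + 7.8 = 223.8 → 224
  B: 140 + 23 = 163 → 163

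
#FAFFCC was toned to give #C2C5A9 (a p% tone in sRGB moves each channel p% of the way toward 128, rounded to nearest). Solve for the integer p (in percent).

46%

#FAFFCC is rgb(250, 255, 204); #C2C5A9 is rgb(194, 197, 169).
On the G channel (widest range): 197 ≈ 255 + (p/100)(128 − 255), so p ≈ 100×(197 − 255)/(128 − 255) = -5800/-127 = 45.67.
p = 46 reproduces all three channels after rounding.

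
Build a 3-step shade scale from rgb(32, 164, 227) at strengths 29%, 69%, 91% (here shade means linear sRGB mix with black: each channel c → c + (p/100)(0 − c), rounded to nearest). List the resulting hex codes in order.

#1774A1, #0A3346, #030F14

29%: (32 − 9.28 = 22.72→23, 164 − 47.56 = 116.44→116, 227 − 65.83 = 161.17→161) → #1774A1
69%: (32 − 22.08 = 9.92→10, 164 − 113.16 = 50.84→51, 227 − 156.63 = 70.37→70) → #0A3346
91%: (32 − 29.12 = 2.88→3, 164 − 149.24 = 14.76→15, 227 − 206.57 = 20.43→20) → #030F14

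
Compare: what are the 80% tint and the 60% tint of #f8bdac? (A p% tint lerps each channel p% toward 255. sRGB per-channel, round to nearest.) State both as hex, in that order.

#f8bdac is rgb(248, 189, 172).
80% tint:
  R: 248 + 5.6 = 253.6 → 254
  G: 189 + 52.8 = 241.8 → 242
  B: 172 + 66.4 = 238.4 → 238
  → #fef2ee
60% tint:
  R: 248 + 0.6×(255−248) = 248 + 4.2 = 252.2 → 252
  G: 189 + 39.6 = 228.6 → 229
  B: 172 + 0.6×(255−172) = 172 + 49.8 = 221.8 → 222
  → #fce5de

#fef2ee, #fce5de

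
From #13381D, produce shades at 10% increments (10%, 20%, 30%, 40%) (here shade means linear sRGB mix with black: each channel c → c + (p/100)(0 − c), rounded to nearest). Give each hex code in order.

#11321A, #0F2D17, #0D2714, #0B2211

#13381D is rgb(19, 56, 29).
10%: (19 − 1.9 = 17.1→17, 56 − 5.6 = 50.4→50, 29 − 2.9 = 26.1→26) → #11321A
20%: (19 − 3.8 = 15.2→15, 56 − 11.2 = 44.8→45, 29 − 5.8 = 23.2→23) → #0F2D17
30%: (19 − 5.7 = 13.3→13, 56 − 16.8 = 39.2→39, 29 − 8.7 = 20.3→20) → #0D2714
40%: (19 − 7.6 = 11.4→11, 56 − 22.4 = 33.6→34, 29 − 11.6 = 17.4→17) → #0B2211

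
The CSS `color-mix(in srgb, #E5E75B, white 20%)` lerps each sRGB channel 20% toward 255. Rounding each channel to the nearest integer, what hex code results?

#EAEC7C

#E5E75B is rgb(229, 231, 91).
A 20% tint moves each channel 20% toward 255:
  R: 229 + 0.2×(255−229) = 229 + 5.2 = 234.2 → 234
  G: 231 + 0.2×(255−231) = 231 + 4.8 = 235.8 → 236
  B: 91 + 32.8 = 123.8 → 124
rgb(234, 236, 124) = #EAEC7C.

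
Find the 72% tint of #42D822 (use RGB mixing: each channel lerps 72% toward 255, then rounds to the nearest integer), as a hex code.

#42D822 is rgb(66, 216, 34).
A 72% tint moves each channel 72% toward 255:
  R: 66 + 0.72×(255−66) = 66 + 136.08 = 202.08 → 202
  G: 216 + 0.72×(255−216) = 216 + 28.08 = 244.08 → 244
  B: 34 + 0.72×(255−34) = 34 + 159.12 = 193.12 → 193
rgb(202, 244, 193) = #CAF4C1.

#CAF4C1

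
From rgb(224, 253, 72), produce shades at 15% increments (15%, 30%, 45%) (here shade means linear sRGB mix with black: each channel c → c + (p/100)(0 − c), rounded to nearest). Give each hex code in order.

15%: (224 − 33.6 = 190.4→190, 253 − 37.95 = 215.05→215, 72 − 10.8 = 61.2→61) → #BED73D
30%: (224 − 67.2 = 156.8→157, 253 − 75.9 = 177.1→177, 72 − 21.6 = 50.4→50) → #9DB132
45%: (224 − 100.8 = 123.2→123, 253 − 113.85 = 139.15→139, 72 − 32.4 = 39.6→40) → #7B8B28

#BED73D, #9DB132, #7B8B28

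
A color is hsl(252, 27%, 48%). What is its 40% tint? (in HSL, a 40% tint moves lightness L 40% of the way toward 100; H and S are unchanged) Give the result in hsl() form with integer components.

L moves 40% from 48 toward 100: 48 + 20.8 = 68.8 → 69.
H and S are unchanged.

hsl(252, 27%, 69%)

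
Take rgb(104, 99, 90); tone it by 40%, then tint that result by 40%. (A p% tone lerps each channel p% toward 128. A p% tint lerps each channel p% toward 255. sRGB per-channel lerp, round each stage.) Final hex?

Per channel, c → c + 0.4(128 − c):
  R: 104 + 9.6 = 113.6 → 114
  G: 99 + 0.4×(128−99) = 99 + 11.6 = 110.6 → 111
  B: 90 + 0.4×(128−90) = 90 + 15.2 = 105.2 → 105
After the tone: rgb(114, 111, 105) = #726f69.
A 40% tint moves each channel 40% toward 255:
  R: 114 + 56.4 = 170.4 → 170
  G: 111 + 0.4×(255−111) = 111 + 57.6 = 168.6 → 169
  B: 105 + 0.4×(255−105) = 105 + 60 = 165 → 165
rgb(170, 169, 165) = #aaa9a5.

#aaa9a5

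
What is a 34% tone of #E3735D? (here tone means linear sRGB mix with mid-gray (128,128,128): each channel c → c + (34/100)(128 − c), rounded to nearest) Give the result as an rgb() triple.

rgb(193, 119, 105)

#E3735D is rgb(227, 115, 93).
Per channel, c → c + 0.34(128 − c):
  R: 227 − 33.66 = 193.34 → 193
  G: 115 + 0.34×(128−115) = 115 + 4.42 = 119.42 → 119
  B: 93 + 0.34×(128−93) = 93 + 11.9 = 104.9 → 105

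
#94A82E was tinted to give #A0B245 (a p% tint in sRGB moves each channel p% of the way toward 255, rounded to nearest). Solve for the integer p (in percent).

11%

#94A82E is rgb(148, 168, 46); #A0B245 is rgb(160, 178, 69).
On the B channel (widest range): 69 ≈ 46 + (p/100)(255 − 46), so p ≈ 100×(69 − 46)/(255 − 46) = 2300/209 = 11.00.
p = 11 reproduces all three channels after rounding.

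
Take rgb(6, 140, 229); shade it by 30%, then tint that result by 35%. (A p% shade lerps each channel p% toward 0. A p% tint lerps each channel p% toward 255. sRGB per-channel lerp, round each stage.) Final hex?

#5C99C1

Lerp each channel 30% toward 0:
  R: 6 + 0.3×(0−6) = 6 − 1.8 = 4.2 → 4
  G: 140 − 42 = 98 → 98
  B: 229 − 68.7 = 160.3 → 160
After the shade: rgb(4, 98, 160) = #0462A0.
Lerp each channel 35% toward 255:
  R: 4 + 0.35×(255−4) = 4 + 87.85 = 91.85 → 92
  G: 98 + 0.35×(255−98) = 98 + 54.95 = 152.95 → 153
  B: 160 + 0.35×(255−160) = 160 + 33.25 = 193.25 → 193
rgb(92, 153, 193) = #5C99C1.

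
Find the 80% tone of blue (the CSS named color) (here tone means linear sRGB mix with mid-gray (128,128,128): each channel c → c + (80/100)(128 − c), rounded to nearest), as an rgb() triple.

CSS blue is rgb(0, 0, 255).
An 80% tone moves each channel 80% toward 128:
  R: 0 + 0.8×(128−0) = 0 + 102.4 = 102.4 → 102
  G: 0 + 0.8×(128−0) = 0 + 102.4 = 102.4 → 102
  B: 255 + 0.8×(128−255) = 255 − 101.6 = 153.4 → 153

rgb(102, 102, 153)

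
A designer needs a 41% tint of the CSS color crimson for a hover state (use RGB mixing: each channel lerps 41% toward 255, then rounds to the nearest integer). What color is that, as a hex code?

#ea748c

CSS crimson is rgb(220, 20, 60).
Per channel, c → c + 0.41(255 − c):
  R: 220 + 14.35 = 234.35 → 234
  G: 20 + 0.41×(255−20) = 20 + 96.35 = 116.35 → 116
  B: 60 + 0.41×(255−60) = 60 + 79.95 = 139.95 → 140
rgb(234, 116, 140) = #ea748c.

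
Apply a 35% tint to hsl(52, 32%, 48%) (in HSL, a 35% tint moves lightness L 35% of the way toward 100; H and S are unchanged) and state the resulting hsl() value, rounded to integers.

hsl(52, 32%, 66%)

L moves 35% from 48 toward 100: 48 + 18.2 = 66.2 → 66.
H and S are unchanged.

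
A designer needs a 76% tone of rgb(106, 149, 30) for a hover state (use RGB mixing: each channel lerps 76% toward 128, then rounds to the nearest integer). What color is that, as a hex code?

#7b8568

Per channel, c → c + 0.76(128 − c):
  R: 106 + 0.76×(128−106) = 106 + 16.72 = 122.72 → 123
  G: 149 + 0.76×(128−149) = 149 − 15.96 = 133.04 → 133
  B: 30 + 74.48 = 104.48 → 104
rgb(123, 133, 104) = #7b8568.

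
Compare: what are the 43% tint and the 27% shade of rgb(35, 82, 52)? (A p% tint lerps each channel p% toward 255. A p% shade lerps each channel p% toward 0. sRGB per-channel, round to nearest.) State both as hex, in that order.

#829C8B, #1A3C26

43% tint:
  R: 35 + 94.6 = 129.6 → 130
  G: 82 + 0.43×(255−82) = 82 + 74.39 = 156.39 → 156
  B: 52 + 0.43×(255−52) = 52 + 87.29 = 139.29 → 139
  → #829C8B
27% shade:
  R: 35 + 0.27×(0−35) = 35 − 9.45 = 25.55 → 26
  G: 82 + 0.27×(0−82) = 82 − 22.14 = 59.86 → 60
  B: 52 − 14.04 = 37.96 → 38
  → #1A3C26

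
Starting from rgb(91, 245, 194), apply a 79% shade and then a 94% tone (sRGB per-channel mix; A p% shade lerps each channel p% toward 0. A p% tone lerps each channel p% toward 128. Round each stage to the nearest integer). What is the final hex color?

#797b7b

A 79% shade moves each channel 79% toward 0:
  R: 91 + 0.79×(0−91) = 91 − 71.89 = 19.11 → 19
  G: 245 + 0.79×(0−245) = 245 − 193.55 = 51.45 → 51
  B: 194 − 153.26 = 40.74 → 41
After the shade: rgb(19, 51, 41) = #133329.
Lerp each channel 94% toward 128:
  R: 19 + 102.46 = 121.46 → 121
  G: 51 + 0.94×(128−51) = 51 + 72.38 = 123.38 → 123
  B: 41 + 0.94×(128−41) = 41 + 81.78 = 122.78 → 123
rgb(121, 123, 123) = #797b7b.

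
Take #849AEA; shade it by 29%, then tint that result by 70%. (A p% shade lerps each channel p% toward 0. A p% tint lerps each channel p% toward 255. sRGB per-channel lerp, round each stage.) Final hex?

#CFD3E4

#849AEA is rgb(132, 154, 234).
A 29% shade moves each channel 29% toward 0:
  R: 132 + 0.29×(0−132) = 132 − 38.28 = 93.72 → 94
  G: 154 + 0.29×(0−154) = 154 − 44.66 = 109.34 → 109
  B: 234 − 67.86 = 166.14 → 166
After the shade: rgb(94, 109, 166) = #5E6DA6.
A 70% tint moves each channel 70% toward 255:
  R: 94 + 112.7 = 206.7 → 207
  G: 109 + 0.7×(255−109) = 109 + 102.2 = 211.2 → 211
  B: 166 + 0.7×(255−166) = 166 + 62.3 = 228.3 → 228
rgb(207, 211, 228) = #CFD3E4.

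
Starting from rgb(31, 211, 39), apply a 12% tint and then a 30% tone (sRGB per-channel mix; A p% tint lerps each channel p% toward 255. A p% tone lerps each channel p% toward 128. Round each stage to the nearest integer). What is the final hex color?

Per channel, c → c + 0.12(255 − c):
  R: 31 + 0.12×(255−31) = 31 + 26.88 = 57.88 → 58
  G: 211 + 0.12×(255−211) = 211 + 5.28 = 216.28 → 216
  B: 39 + 0.12×(255−39) = 39 + 25.92 = 64.92 → 65
After the tint: rgb(58, 216, 65) = #3AD841.
Lerp each channel 30% toward 128:
  R: 58 + 0.3×(128−58) = 58 + 21 = 79 → 79
  G: 216 − 26.4 = 189.6 → 190
  B: 65 + 0.3×(128−65) = 65 + 18.9 = 83.9 → 84
rgb(79, 190, 84) = #4FBE54.

#4FBE54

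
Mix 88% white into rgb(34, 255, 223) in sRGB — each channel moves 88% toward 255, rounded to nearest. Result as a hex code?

Per channel, c → c + 0.88(255 − c):
  R: 34 + 0.88×(255−34) = 34 + 194.48 = 228.48 → 228
  G: 255 + 0 = 255 → 255
  B: 223 + 28.16 = 251.16 → 251
rgb(228, 255, 251) = #E4FFFB.

#E4FFFB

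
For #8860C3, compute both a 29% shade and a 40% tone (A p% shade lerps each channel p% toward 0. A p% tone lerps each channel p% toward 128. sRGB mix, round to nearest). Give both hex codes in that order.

#8860C3 is rgb(136, 96, 195).
29% shade:
  R: 136 + 0.29×(0−136) = 136 − 39.44 = 96.56 → 97
  G: 96 + 0.29×(0−96) = 96 − 27.84 = 68.16 → 68
  B: 195 − 56.55 = 138.45 → 138
  → #61448A
40% tone:
  R: 136 + 0.4×(128−136) = 136 − 3.2 = 132.8 → 133
  G: 96 + 12.8 = 108.8 → 109
  B: 195 + 0.4×(128−195) = 195 − 26.8 = 168.2 → 168
  → #856DA8

#61448A, #856DA8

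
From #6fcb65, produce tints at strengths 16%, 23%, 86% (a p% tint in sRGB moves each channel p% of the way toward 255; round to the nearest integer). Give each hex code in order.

#6fcb65 is rgb(111, 203, 101).
16%: (111 + 23.04 = 134.04→134, 203 + 8.32 = 211.32→211, 101 + 24.64 = 125.64→126) → #86d37e
23%: (111 + 33.12 = 144.12→144, 203 + 11.96 = 214.96→215, 101 + 35.42 = 136.42→136) → #90d788
86%: (111 + 123.84 = 234.84→235, 203 + 44.72 = 247.72→248, 101 + 132.44 = 233.44→233) → #ebf8e9

#86d37e, #90d788, #ebf8e9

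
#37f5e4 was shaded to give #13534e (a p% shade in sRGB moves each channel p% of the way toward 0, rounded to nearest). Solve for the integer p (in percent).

#37f5e4 is rgb(55, 245, 228); #13534e is rgb(19, 83, 78).
On the G channel (widest range): 83 ≈ 245 + (p/100)(0 − 245), so p ≈ 100×(83 − 245)/(0 − 245) = -16200/-245 = 66.12.
p = 66 reproduces all three channels after rounding.

66%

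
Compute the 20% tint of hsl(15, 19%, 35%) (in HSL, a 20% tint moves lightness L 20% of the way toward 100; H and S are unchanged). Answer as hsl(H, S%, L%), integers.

hsl(15, 19%, 48%)

L moves 20% from 35 toward 100: 35 + 13 = 48 → 48.
H and S are unchanged.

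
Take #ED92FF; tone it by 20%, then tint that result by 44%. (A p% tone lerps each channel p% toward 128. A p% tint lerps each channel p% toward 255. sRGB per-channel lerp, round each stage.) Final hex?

#ED92FF is rgb(237, 146, 255).
Lerp each channel 20% toward 128:
  R: 237 + 0.2×(128−237) = 237 − 21.8 = 215.2 → 215
  G: 146 + 0.2×(128−146) = 146 − 3.6 = 142.4 → 142
  B: 255 − 25.4 = 229.6 → 230
After the tone: rgb(215, 142, 230) = #D78EE6.
Lerp each channel 44% toward 255:
  R: 215 + 17.6 = 232.6 → 233
  G: 142 + 49.72 = 191.72 → 192
  B: 230 + 0.44×(255−230) = 230 + 11 = 241 → 241
rgb(233, 192, 241) = #E9C0F1.

#E9C0F1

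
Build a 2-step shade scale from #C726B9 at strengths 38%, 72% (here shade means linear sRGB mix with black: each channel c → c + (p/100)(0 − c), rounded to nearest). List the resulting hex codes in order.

#7B1873, #380B34

#C726B9 is rgb(199, 38, 185).
38%: (199 − 75.62 = 123.38→123, 38 − 14.44 = 23.56→24, 185 − 70.3 = 114.7→115) → #7B1873
72%: (199 − 143.28 = 55.72→56, 38 − 27.36 = 10.64→11, 185 − 133.2 = 51.8→52) → #380B34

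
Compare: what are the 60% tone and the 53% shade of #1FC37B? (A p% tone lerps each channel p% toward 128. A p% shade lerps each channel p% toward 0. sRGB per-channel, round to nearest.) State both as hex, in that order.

#599B7E, #0F5C3A

#1FC37B is rgb(31, 195, 123).
60% tone:
  R: 31 + 58.2 = 89.2 → 89
  G: 195 + 0.6×(128−195) = 195 − 40.2 = 154.8 → 155
  B: 123 + 0.6×(128−123) = 123 + 3 = 126 → 126
  → #599B7E
53% shade:
  R: 31 + 0.53×(0−31) = 31 − 16.43 = 14.57 → 15
  G: 195 + 0.53×(0−195) = 195 − 103.35 = 91.65 → 92
  B: 123 + 0.53×(0−123) = 123 − 65.19 = 57.81 → 58
  → #0F5C3A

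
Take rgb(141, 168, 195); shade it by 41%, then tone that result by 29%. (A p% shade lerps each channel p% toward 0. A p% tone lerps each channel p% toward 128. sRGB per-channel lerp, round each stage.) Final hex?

#606b77

Lerp each channel 41% toward 0:
  R: 141 − 57.81 = 83.19 → 83
  G: 168 − 68.88 = 99.12 → 99
  B: 195 − 79.95 = 115.05 → 115
After the shade: rgb(83, 99, 115) = #536373.
A 29% tone moves each channel 29% toward 128:
  R: 83 + 13.05 = 96.05 → 96
  G: 99 + 0.29×(128−99) = 99 + 8.41 = 107.41 → 107
  B: 115 + 3.77 = 118.77 → 119
rgb(96, 107, 119) = #606b77.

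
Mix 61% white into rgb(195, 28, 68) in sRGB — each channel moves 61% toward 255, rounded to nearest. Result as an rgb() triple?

rgb(232, 166, 182)

Lerp each channel 61% toward 255:
  R: 195 + 0.61×(255−195) = 195 + 36.6 = 231.6 → 232
  G: 28 + 0.61×(255−28) = 28 + 138.47 = 166.47 → 166
  B: 68 + 114.07 = 182.07 → 182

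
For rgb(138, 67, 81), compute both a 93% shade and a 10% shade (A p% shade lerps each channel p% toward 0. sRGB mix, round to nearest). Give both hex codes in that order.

93% shade:
  R: 138 + 0.93×(0−138) = 138 − 128.34 = 9.66 → 10
  G: 67 + 0.93×(0−67) = 67 − 62.31 = 4.69 → 5
  B: 81 + 0.93×(0−81) = 81 − 75.33 = 5.67 → 6
  → #0a0506
10% shade:
  R: 138 − 13.8 = 124.2 → 124
  G: 67 + 0.1×(0−67) = 67 − 6.7 = 60.3 → 60
  B: 81 + 0.1×(0−81) = 81 − 8.1 = 72.9 → 73
  → #7c3c49

#0a0506, #7c3c49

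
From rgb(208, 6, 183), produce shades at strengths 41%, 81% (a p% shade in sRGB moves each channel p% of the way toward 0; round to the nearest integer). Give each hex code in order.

41%: (208 − 85.28 = 122.72→123, 6 − 2.46 = 3.54→4, 183 − 75.03 = 107.97→108) → #7B046C
81%: (208 − 168.48 = 39.52→40, 6 − 4.86 = 1.14→1, 183 − 148.23 = 34.77→35) → #280123

#7B046C, #280123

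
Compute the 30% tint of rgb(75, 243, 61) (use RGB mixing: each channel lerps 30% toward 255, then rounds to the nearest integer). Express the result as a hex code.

#81f777

Per channel, c → c + 0.3(255 − c):
  R: 75 + 0.3×(255−75) = 75 + 54 = 129 → 129
  G: 243 + 3.6 = 246.6 → 247
  B: 61 + 0.3×(255−61) = 61 + 58.2 = 119.2 → 119
rgb(129, 247, 119) = #81f777.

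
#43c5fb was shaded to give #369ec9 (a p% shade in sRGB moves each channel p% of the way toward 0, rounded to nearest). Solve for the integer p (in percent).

20%

#43c5fb is rgb(67, 197, 251); #369ec9 is rgb(54, 158, 201).
On the B channel (widest range): 201 ≈ 251 + (p/100)(0 − 251), so p ≈ 100×(201 − 251)/(0 − 251) = -5000/-251 = 19.92.
p = 20 reproduces all three channels after rounding.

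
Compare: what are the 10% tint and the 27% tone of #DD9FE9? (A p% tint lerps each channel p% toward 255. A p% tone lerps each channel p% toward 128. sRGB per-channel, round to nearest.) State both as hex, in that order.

#DD9FE9 is rgb(221, 159, 233).
10% tint:
  R: 221 + 3.4 = 224.4 → 224
  G: 159 + 0.1×(255−159) = 159 + 9.6 = 168.6 → 169
  B: 233 + 0.1×(255−233) = 233 + 2.2 = 235.2 → 235
  → #E0A9EB
27% tone:
  R: 221 − 25.11 = 195.89 → 196
  G: 159 + 0.27×(128−159) = 159 − 8.37 = 150.63 → 151
  B: 233 + 0.27×(128−233) = 233 − 28.35 = 204.65 → 205
  → #C497CD

#E0A9EB, #C497CD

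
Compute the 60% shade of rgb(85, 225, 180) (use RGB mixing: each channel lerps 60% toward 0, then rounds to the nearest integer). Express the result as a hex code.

A 60% shade moves each channel 60% toward 0:
  R: 85 − 51 = 34 → 34
  G: 225 + 0.6×(0−225) = 225 − 135 = 90 → 90
  B: 180 − 108 = 72 → 72
rgb(34, 90, 72) = #225a48.

#225a48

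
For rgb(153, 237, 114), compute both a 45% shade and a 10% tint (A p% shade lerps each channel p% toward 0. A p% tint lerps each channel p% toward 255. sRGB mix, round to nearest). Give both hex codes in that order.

#54823f, #a3ef80

45% shade:
  R: 153 + 0.45×(0−153) = 153 − 68.85 = 84.15 → 84
  G: 237 + 0.45×(0−237) = 237 − 106.65 = 130.35 → 130
  B: 114 + 0.45×(0−114) = 114 − 51.3 = 62.7 → 63
  → #54823f
10% tint:
  R: 153 + 0.1×(255−153) = 153 + 10.2 = 163.2 → 163
  G: 237 + 0.1×(255−237) = 237 + 1.8 = 238.8 → 239
  B: 114 + 0.1×(255−114) = 114 + 14.1 = 128.1 → 128
  → #a3ef80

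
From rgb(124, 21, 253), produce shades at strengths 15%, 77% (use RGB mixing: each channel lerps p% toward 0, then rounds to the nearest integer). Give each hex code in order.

15%: (124 − 18.6 = 105.4→105, 21 − 3.15 = 17.85→18, 253 − 37.95 = 215.05→215) → #6912D7
77%: (124 − 95.48 = 28.52→29, 21 − 16.17 = 4.83→5, 253 − 194.81 = 58.19→58) → #1D053A

#6912D7, #1D053A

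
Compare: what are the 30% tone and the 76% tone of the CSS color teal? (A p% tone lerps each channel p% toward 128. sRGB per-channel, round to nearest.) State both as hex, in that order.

CSS teal is rgb(0, 128, 128).
30% tone:
  R: 0 + 0.3×(128−0) = 0 + 38.4 = 38.4 → 38
  G: 128 + 0 = 128 → 128
  B: 128 + 0 = 128 → 128
  → #268080
76% tone:
  R: 0 + 0.76×(128−0) = 0 + 97.28 = 97.28 → 97
  G: 128 + 0.76×(128−128) = 128 + 0 = 128 → 128
  B: 128 + 0.76×(128−128) = 128 + 0 = 128 → 128
  → #618080

#268080, #618080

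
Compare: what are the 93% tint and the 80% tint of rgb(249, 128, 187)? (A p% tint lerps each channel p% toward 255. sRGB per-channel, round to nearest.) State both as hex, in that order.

#FFF6FA, #FEE6F1

93% tint:
  R: 249 + 0.93×(255−249) = 249 + 5.58 = 254.58 → 255
  G: 128 + 118.11 = 246.11 → 246
  B: 187 + 0.93×(255−187) = 187 + 63.24 = 250.24 → 250
  → #FFF6FA
80% tint:
  R: 249 + 0.8×(255−249) = 249 + 4.8 = 253.8 → 254
  G: 128 + 101.6 = 229.6 → 230
  B: 187 + 0.8×(255−187) = 187 + 54.4 = 241.4 → 241
  → #FEE6F1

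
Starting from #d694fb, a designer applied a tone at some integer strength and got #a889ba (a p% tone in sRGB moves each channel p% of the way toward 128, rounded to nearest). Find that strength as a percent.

#d694fb is rgb(214, 148, 251); #a889ba is rgb(168, 137, 186).
On the B channel (widest range): 186 ≈ 251 + (p/100)(128 − 251), so p ≈ 100×(186 − 251)/(128 − 251) = -6500/-123 = 52.85.
p = 53 reproduces all three channels after rounding.

53%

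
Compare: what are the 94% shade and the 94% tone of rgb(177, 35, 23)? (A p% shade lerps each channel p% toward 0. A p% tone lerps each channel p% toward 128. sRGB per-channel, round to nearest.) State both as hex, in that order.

94% shade:
  R: 177 − 166.38 = 10.62 → 11
  G: 35 + 0.94×(0−35) = 35 − 32.9 = 2.1 → 2
  B: 23 + 0.94×(0−23) = 23 − 21.62 = 1.38 → 1
  → #0B0201
94% tone:
  R: 177 + 0.94×(128−177) = 177 − 46.06 = 130.94 → 131
  G: 35 + 0.94×(128−35) = 35 + 87.42 = 122.42 → 122
  B: 23 + 98.7 = 121.7 → 122
  → #837A7A

#0B0201, #837A7A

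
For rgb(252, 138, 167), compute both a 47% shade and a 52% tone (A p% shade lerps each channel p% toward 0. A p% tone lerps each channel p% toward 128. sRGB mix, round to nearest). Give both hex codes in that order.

#864959, #bc8593

47% shade:
  R: 252 − 118.44 = 133.56 → 134
  G: 138 + 0.47×(0−138) = 138 − 64.86 = 73.14 → 73
  B: 167 − 78.49 = 88.51 → 89
  → #864959
52% tone:
  R: 252 − 64.48 = 187.52 → 188
  G: 138 + 0.52×(128−138) = 138 − 5.2 = 132.8 → 133
  B: 167 − 20.28 = 146.72 → 147
  → #bc8593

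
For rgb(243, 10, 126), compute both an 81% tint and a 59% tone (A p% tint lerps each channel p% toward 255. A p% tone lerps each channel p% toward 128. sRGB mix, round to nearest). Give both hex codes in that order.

#FDD0E6, #AF507F

81% tint:
  R: 243 + 0.81×(255−243) = 243 + 9.72 = 252.72 → 253
  G: 10 + 0.81×(255−10) = 10 + 198.45 = 208.45 → 208
  B: 126 + 0.81×(255−126) = 126 + 104.49 = 230.49 → 230
  → #FDD0E6
59% tone:
  R: 243 + 0.59×(128−243) = 243 − 67.85 = 175.15 → 175
  G: 10 + 0.59×(128−10) = 10 + 69.62 = 79.62 → 80
  B: 126 + 1.18 = 127.18 → 127
  → #AF507F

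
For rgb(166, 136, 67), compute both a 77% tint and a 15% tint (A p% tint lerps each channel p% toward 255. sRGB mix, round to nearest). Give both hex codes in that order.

77% tint:
  R: 166 + 68.53 = 234.53 → 235
  G: 136 + 0.77×(255−136) = 136 + 91.63 = 227.63 → 228
  B: 67 + 144.76 = 211.76 → 212
  → #ebe4d4
15% tint:
  R: 166 + 0.15×(255−166) = 166 + 13.35 = 179.35 → 179
  G: 136 + 0.15×(255−136) = 136 + 17.85 = 153.85 → 154
  B: 67 + 28.2 = 95.2 → 95
  → #b39a5f

#ebe4d4, #b39a5f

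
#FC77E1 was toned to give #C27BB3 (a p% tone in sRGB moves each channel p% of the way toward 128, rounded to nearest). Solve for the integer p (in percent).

#FC77E1 is rgb(252, 119, 225); #C27BB3 is rgb(194, 123, 179).
On the R channel (widest range): 194 ≈ 252 + (p/100)(128 − 252), so p ≈ 100×(194 − 252)/(128 − 252) = -5800/-124 = 46.77.
p = 47 reproduces all three channels after rounding.

47%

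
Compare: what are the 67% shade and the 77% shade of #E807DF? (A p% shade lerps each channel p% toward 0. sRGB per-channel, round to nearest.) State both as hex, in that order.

#4D024A, #350233

#E807DF is rgb(232, 7, 223).
67% shade:
  R: 232 + 0.67×(0−232) = 232 − 155.44 = 76.56 → 77
  G: 7 + 0.67×(0−7) = 7 − 4.69 = 2.31 → 2
  B: 223 − 149.41 = 73.59 → 74
  → #4D024A
77% shade:
  R: 232 + 0.77×(0−232) = 232 − 178.64 = 53.36 → 53
  G: 7 + 0.77×(0−7) = 7 − 5.39 = 1.61 → 2
  B: 223 − 171.71 = 51.29 → 51
  → #350233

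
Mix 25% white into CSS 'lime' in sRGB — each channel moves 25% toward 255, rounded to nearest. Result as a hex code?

CSS lime is rgb(0, 255, 0).
A 25% tint moves each channel 25% toward 255:
  R: 0 + 0.25×(255−0) = 0 + 63.75 = 63.75 → 64
  G: 255 + 0 = 255 → 255
  B: 0 + 63.75 = 63.75 → 64
rgb(64, 255, 64) = #40FF40.

#40FF40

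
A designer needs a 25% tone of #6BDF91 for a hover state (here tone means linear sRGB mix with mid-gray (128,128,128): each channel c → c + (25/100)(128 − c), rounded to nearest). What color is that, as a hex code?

#6BDF91 is rgb(107, 223, 145).
Per channel, c → c + 0.25(128 − c):
  R: 107 + 5.25 = 112.25 → 112
  G: 223 − 23.75 = 199.25 → 199
  B: 145 + 0.25×(128−145) = 145 − 4.25 = 140.75 → 141
rgb(112, 199, 141) = #70C78D.

#70C78D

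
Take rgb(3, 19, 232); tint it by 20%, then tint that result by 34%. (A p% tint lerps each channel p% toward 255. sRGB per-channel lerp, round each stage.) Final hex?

#7A82F3

A 20% tint moves each channel 20% toward 255:
  R: 3 + 50.4 = 53.4 → 53
  G: 19 + 0.2×(255−19) = 19 + 47.2 = 66.2 → 66
  B: 232 + 0.2×(255−232) = 232 + 4.6 = 236.6 → 237
After the tint: rgb(53, 66, 237) = #3542ED.
Lerp each channel 34% toward 255:
  R: 53 + 68.68 = 121.68 → 122
  G: 66 + 0.34×(255−66) = 66 + 64.26 = 130.26 → 130
  B: 237 + 0.34×(255−237) = 237 + 6.12 = 243.12 → 243
rgb(122, 130, 243) = #7A82F3.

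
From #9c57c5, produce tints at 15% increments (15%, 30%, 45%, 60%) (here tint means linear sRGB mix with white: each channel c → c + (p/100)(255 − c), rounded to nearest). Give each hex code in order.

#9c57c5 is rgb(156, 87, 197).
15%: (156 + 14.85 = 170.85→171, 87 + 25.2 = 112.2→112, 197 + 8.7 = 205.7→206) → #ab70ce
30%: (156 + 29.7 = 185.7→186, 87 + 50.4 = 137.4→137, 197 + 17.4 = 214.4→214) → #ba89d6
45%: (156 + 44.55 = 200.55→201, 87 + 75.6 = 162.6→163, 197 + 26.1 = 223.1→223) → #c9a3df
60%: (156 + 59.4 = 215.4→215, 87 + 100.8 = 187.8→188, 197 + 34.8 = 231.8→232) → #d7bce8

#ab70ce, #ba89d6, #c9a3df, #d7bce8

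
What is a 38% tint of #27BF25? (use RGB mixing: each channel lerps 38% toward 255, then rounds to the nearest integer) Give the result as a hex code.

#79D778

#27BF25 is rgb(39, 191, 37).
Per channel, c → c + 0.38(255 − c):
  R: 39 + 0.38×(255−39) = 39 + 82.08 = 121.08 → 121
  G: 191 + 24.32 = 215.32 → 215
  B: 37 + 0.38×(255−37) = 37 + 82.84 = 119.84 → 120
rgb(121, 215, 120) = #79D778.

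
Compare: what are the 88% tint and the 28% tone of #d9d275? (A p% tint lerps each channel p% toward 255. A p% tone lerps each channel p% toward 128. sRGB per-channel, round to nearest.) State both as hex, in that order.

#d9d275 is rgb(217, 210, 117).
88% tint:
  R: 217 + 33.44 = 250.44 → 250
  G: 210 + 0.88×(255−210) = 210 + 39.6 = 249.6 → 250
  B: 117 + 0.88×(255−117) = 117 + 121.44 = 238.44 → 238
  → #fafaee
28% tone:
  R: 217 + 0.28×(128−217) = 217 − 24.92 = 192.08 → 192
  G: 210 + 0.28×(128−210) = 210 − 22.96 = 187.04 → 187
  B: 117 + 0.28×(128−117) = 117 + 3.08 = 120.08 → 120
  → #c0bb78

#fafaee, #c0bb78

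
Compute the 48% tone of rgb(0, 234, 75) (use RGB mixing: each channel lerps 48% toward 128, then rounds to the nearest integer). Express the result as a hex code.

#3db764

A 48% tone moves each channel 48% toward 128:
  R: 0 + 61.44 = 61.44 → 61
  G: 234 + 0.48×(128−234) = 234 − 50.88 = 183.12 → 183
  B: 75 + 0.48×(128−75) = 75 + 25.44 = 100.44 → 100
rgb(61, 183, 100) = #3db764.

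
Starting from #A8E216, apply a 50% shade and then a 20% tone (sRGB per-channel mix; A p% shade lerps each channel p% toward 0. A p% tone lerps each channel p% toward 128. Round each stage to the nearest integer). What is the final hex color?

#A8E216 is rgb(168, 226, 22).
A 50% shade moves each channel 50% toward 0:
  R: 168 + 0.5×(0−168) = 168 − 84 = 84 → 84
  G: 226 − 113 = 113 → 113
  B: 22 − 11 = 11 → 11
After the shade: rgb(84, 113, 11) = #54710B.
A 20% tone moves each channel 20% toward 128:
  R: 84 + 8.8 = 92.8 → 93
  G: 113 + 0.2×(128−113) = 113 + 3 = 116 → 116
  B: 11 + 0.2×(128−11) = 11 + 23.4 = 34.4 → 34
rgb(93, 116, 34) = #5D7422.

#5D7422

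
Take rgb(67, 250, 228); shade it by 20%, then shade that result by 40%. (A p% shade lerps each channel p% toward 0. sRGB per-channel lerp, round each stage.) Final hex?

Per channel, c → c + 0.2(0 − c):
  R: 67 + 0.2×(0−67) = 67 − 13.4 = 53.6 → 54
  G: 250 + 0.2×(0−250) = 250 − 50 = 200 → 200
  B: 228 − 45.6 = 182.4 → 182
After the shade: rgb(54, 200, 182) = #36c8b6.
Lerp each channel 40% toward 0:
  R: 54 + 0.4×(0−54) = 54 − 21.6 = 32.4 → 32
  G: 200 + 0.4×(0−200) = 200 − 80 = 120 → 120
  B: 182 + 0.4×(0−182) = 182 − 72.8 = 109.2 → 109
rgb(32, 120, 109) = #20786d.

#20786d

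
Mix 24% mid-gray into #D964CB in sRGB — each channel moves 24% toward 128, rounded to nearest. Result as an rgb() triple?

#D964CB is rgb(217, 100, 203).
Per channel, c → c + 0.24(128 − c):
  R: 217 − 21.36 = 195.64 → 196
  G: 100 + 6.72 = 106.72 → 107
  B: 203 + 0.24×(128−203) = 203 − 18 = 185 → 185

rgb(196, 107, 185)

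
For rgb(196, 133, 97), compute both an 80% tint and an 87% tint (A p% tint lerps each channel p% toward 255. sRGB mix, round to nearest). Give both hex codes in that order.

#F3E7DF, #F7EFEA

80% tint:
  R: 196 + 0.8×(255−196) = 196 + 47.2 = 243.2 → 243
  G: 133 + 0.8×(255−133) = 133 + 97.6 = 230.6 → 231
  B: 97 + 0.8×(255−97) = 97 + 126.4 = 223.4 → 223
  → #F3E7DF
87% tint:
  R: 196 + 51.33 = 247.33 → 247
  G: 133 + 0.87×(255−133) = 133 + 106.14 = 239.14 → 239
  B: 97 + 0.87×(255−97) = 97 + 137.46 = 234.46 → 234
  → #F7EFEA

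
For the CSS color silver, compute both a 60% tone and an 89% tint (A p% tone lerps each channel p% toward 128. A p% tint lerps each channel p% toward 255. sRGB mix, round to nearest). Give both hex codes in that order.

CSS silver is rgb(192, 192, 192).
60% tone:
  R: 192 + 0.6×(128−192) = 192 − 38.4 = 153.6 → 154
  G: 192 − 38.4 = 153.6 → 154
  B: 192 + 0.6×(128−192) = 192 − 38.4 = 153.6 → 154
  → #9A9A9A
89% tint:
  R: 192 + 0.89×(255−192) = 192 + 56.07 = 248.07 → 248
  G: 192 + 0.89×(255−192) = 192 + 56.07 = 248.07 → 248
  B: 192 + 0.89×(255−192) = 192 + 56.07 = 248.07 → 248
  → #F8F8F8

#9A9A9A, #F8F8F8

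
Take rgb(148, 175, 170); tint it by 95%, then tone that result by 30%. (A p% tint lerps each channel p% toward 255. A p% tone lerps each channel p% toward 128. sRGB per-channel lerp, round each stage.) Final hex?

#D5D6D6

Lerp each channel 95% toward 255:
  R: 148 + 0.95×(255−148) = 148 + 101.65 = 249.65 → 250
  G: 175 + 0.95×(255−175) = 175 + 76 = 251 → 251
  B: 170 + 80.75 = 250.75 → 251
After the tint: rgb(250, 251, 251) = #FAFBFB.
A 30% tone moves each channel 30% toward 128:
  R: 250 + 0.3×(128−250) = 250 − 36.6 = 213.4 → 213
  G: 251 + 0.3×(128−251) = 251 − 36.9 = 214.1 → 214
  B: 251 − 36.9 = 214.1 → 214
rgb(213, 214, 214) = #D5D6D6.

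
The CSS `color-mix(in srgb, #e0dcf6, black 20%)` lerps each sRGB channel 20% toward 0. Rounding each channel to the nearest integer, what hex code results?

#e0dcf6 is rgb(224, 220, 246).
Lerp each channel 20% toward 0:
  R: 224 + 0.2×(0−224) = 224 − 44.8 = 179.2 → 179
  G: 220 + 0.2×(0−220) = 220 − 44 = 176 → 176
  B: 246 + 0.2×(0−246) = 246 − 49.2 = 196.8 → 197
rgb(179, 176, 197) = #b3b0c5.

#b3b0c5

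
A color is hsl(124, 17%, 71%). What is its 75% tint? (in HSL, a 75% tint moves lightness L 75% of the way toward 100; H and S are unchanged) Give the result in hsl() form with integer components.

L moves 75% from 71 toward 100: 71 + 21.75 = 92.75 → 93.
H and S are unchanged.

hsl(124, 17%, 93%)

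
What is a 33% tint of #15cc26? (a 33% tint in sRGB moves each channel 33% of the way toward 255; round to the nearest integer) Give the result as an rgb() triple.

rgb(98, 221, 110)

#15cc26 is rgb(21, 204, 38).
Lerp each channel 33% toward 255:
  R: 21 + 77.22 = 98.22 → 98
  G: 204 + 16.83 = 220.83 → 221
  B: 38 + 0.33×(255−38) = 38 + 71.61 = 109.61 → 110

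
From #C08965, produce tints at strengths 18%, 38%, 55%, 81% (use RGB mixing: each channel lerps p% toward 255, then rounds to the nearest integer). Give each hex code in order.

#C08965 is rgb(192, 137, 101).
18%: (192 + 11.34 = 203.34→203, 137 + 21.24 = 158.24→158, 101 + 27.72 = 128.72→129) → #CB9E81
38%: (192 + 23.94 = 215.94→216, 137 + 44.84 = 181.84→182, 101 + 58.52 = 159.52→160) → #D8B6A0
55%: (192 + 34.65 = 226.65→227, 137 + 64.9 = 201.9→202, 101 + 84.7 = 185.7→186) → #E3CABA
81%: (192 + 51.03 = 243.03→243, 137 + 95.58 = 232.58→233, 101 + 124.74 = 225.74→226) → #F3E9E2

#CB9E81, #D8B6A0, #E3CABA, #F3E9E2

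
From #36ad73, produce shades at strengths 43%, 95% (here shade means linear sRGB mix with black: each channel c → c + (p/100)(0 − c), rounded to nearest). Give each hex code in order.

#1f6342, #030906

#36ad73 is rgb(54, 173, 115).
43%: (54 − 23.22 = 30.78→31, 173 − 74.39 = 98.61→99, 115 − 49.45 = 65.55→66) → #1f6342
95%: (54 − 51.3 = 2.7→3, 173 − 164.35 = 8.65→9, 115 − 109.25 = 5.75→6) → #030906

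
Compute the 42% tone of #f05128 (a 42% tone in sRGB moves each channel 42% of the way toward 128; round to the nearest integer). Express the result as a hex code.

#f05128 is rgb(240, 81, 40).
A 42% tone moves each channel 42% toward 128:
  R: 240 − 47.04 = 192.96 → 193
  G: 81 + 19.74 = 100.74 → 101
  B: 40 + 36.96 = 76.96 → 77
rgb(193, 101, 77) = #c1654d.

#c1654d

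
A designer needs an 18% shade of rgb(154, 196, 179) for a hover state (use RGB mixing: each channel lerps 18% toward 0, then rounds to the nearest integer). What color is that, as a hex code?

An 18% shade moves each channel 18% toward 0:
  R: 154 + 0.18×(0−154) = 154 − 27.72 = 126.28 → 126
  G: 196 + 0.18×(0−196) = 196 − 35.28 = 160.72 → 161
  B: 179 − 32.22 = 146.78 → 147
rgb(126, 161, 147) = #7ea193.

#7ea193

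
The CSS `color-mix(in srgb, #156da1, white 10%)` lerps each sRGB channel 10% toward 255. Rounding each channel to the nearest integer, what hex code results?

#2c7caa

#156da1 is rgb(21, 109, 161).
A 10% tint moves each channel 10% toward 255:
  R: 21 + 0.1×(255−21) = 21 + 23.4 = 44.4 → 44
  G: 109 + 0.1×(255−109) = 109 + 14.6 = 123.6 → 124
  B: 161 + 9.4 = 170.4 → 170
rgb(44, 124, 170) = #2c7caa.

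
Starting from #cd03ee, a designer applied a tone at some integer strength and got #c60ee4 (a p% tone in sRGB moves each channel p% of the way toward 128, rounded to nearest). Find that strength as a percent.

#cd03ee is rgb(205, 3, 238); #c60ee4 is rgb(198, 14, 228).
On the G channel (widest range): 14 ≈ 3 + (p/100)(128 − 3), so p ≈ 100×(14 − 3)/(128 − 3) = 1100/125 = 8.80.
p = 9 reproduces all three channels after rounding.

9%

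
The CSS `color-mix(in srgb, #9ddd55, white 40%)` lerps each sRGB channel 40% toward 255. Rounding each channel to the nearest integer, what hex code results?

#c4eb99

#9ddd55 is rgb(157, 221, 85).
Lerp each channel 40% toward 255:
  R: 157 + 39.2 = 196.2 → 196
  G: 221 + 13.6 = 234.6 → 235
  B: 85 + 0.4×(255−85) = 85 + 68 = 153 → 153
rgb(196, 235, 153) = #c4eb99.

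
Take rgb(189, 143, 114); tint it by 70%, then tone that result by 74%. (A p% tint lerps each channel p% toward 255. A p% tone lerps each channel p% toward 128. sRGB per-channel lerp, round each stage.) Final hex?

#9C9896

Lerp each channel 70% toward 255:
  R: 189 + 0.7×(255−189) = 189 + 46.2 = 235.2 → 235
  G: 143 + 0.7×(255−143) = 143 + 78.4 = 221.4 → 221
  B: 114 + 0.7×(255−114) = 114 + 98.7 = 212.7 → 213
After the tint: rgb(235, 221, 213) = #EBDDD5.
Lerp each channel 74% toward 128:
  R: 235 + 0.74×(128−235) = 235 − 79.18 = 155.82 → 156
  G: 221 − 68.82 = 152.18 → 152
  B: 213 + 0.74×(128−213) = 213 − 62.9 = 150.1 → 150
rgb(156, 152, 150) = #9C9896.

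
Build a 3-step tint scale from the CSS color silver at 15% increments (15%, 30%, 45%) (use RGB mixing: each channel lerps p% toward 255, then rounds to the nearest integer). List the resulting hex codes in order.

CSS silver is rgb(192, 192, 192).
15%: (192 + 9.45 = 201.45→201, 192 + 9.45 = 201.45→201, 192 + 9.45 = 201.45→201) → #C9C9C9
30%: (192 + 18.9 = 210.9→211, 192 + 18.9 = 210.9→211, 192 + 18.9 = 210.9→211) → #D3D3D3
45%: (192 + 28.35 = 220.35→220, 192 + 28.35 = 220.35→220, 192 + 28.35 = 220.35→220) → #DCDCDC

#C9C9C9, #D3D3D3, #DCDCDC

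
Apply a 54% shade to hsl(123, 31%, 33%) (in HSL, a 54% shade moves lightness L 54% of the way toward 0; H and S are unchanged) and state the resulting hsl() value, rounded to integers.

hsl(123, 31%, 15%)

L moves 54% from 33 toward 0: 33 − 17.82 = 15.18 → 15.
H and S are unchanged.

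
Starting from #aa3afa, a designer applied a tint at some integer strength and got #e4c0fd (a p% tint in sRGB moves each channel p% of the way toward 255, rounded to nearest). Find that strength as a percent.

#aa3afa is rgb(170, 58, 250); #e4c0fd is rgb(228, 192, 253).
On the G channel (widest range): 192 ≈ 58 + (p/100)(255 − 58), so p ≈ 100×(192 − 58)/(255 − 58) = 13400/197 = 68.02.
p = 68 reproduces all three channels after rounding.

68%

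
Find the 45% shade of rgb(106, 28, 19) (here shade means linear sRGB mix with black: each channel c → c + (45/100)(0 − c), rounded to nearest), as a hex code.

Per channel, c → c + 0.45(0 − c):
  R: 106 − 47.7 = 58.3 → 58
  G: 28 − 12.6 = 15.4 → 15
  B: 19 + 0.45×(0−19) = 19 − 8.55 = 10.45 → 10
rgb(58, 15, 10) = #3A0F0A.

#3A0F0A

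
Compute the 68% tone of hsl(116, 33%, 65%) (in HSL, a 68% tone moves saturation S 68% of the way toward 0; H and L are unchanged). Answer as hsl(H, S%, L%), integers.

S moves 68% from 33 toward 0: 33 − 22.44 = 10.56 → 11.
H and L are unchanged.

hsl(116, 11%, 65%)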